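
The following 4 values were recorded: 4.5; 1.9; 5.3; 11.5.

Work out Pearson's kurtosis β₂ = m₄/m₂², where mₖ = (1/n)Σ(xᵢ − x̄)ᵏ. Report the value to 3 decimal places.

2.094

x̄ = 5.8000
Σ(xᵢ − x̄)² = 49.6400 ⇒ m₂ = 12.41000
Σ(xᵢ − x̄)⁴ = 1289.8628 ⇒ m₄ = 322.46570
m₂² = 154.00810
β₂ = m₄/m₂² = 322.46570 / 154.00810 ≈ 2.094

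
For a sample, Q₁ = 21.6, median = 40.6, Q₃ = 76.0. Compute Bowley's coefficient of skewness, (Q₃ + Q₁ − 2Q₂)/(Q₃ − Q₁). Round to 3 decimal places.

0.301

numerator: Q₃ + Q₁ − 2Q₂ = 76.0 + 21.6 − 2×40.6 = 16.4000
denominator: Q₃ − Q₁ = 76.0 − 21.6 = 54.4000
Bowley skewness = 16.4000 / 54.4000 ≈ 0.301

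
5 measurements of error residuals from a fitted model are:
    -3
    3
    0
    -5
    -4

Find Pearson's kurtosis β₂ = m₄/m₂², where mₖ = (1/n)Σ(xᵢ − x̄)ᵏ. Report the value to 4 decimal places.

1.8334

x̄ = -1.8000
Σ(xᵢ − x̄)² = 42.8000 ⇒ m₂ = 8.56000
Σ(xᵢ − x̄)⁴ = 671.6960 ⇒ m₄ = 134.33920
m₂² = 73.27360
β₂ = m₄/m₂² = 134.33920 / 73.27360 ≈ 1.8334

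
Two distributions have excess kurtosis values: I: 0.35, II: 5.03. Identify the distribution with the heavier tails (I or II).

Higher excess kurtosis ⇒ heavier tails relative to the normal distribution.
0.35 vs 5.03: the larger is 5.03, so II has heavier tails.

II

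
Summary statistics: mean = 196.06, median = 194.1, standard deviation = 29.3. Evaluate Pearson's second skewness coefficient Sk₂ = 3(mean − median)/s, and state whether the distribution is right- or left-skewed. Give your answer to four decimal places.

Sk₂ = 3(196.06 − 194.1) / 29.3 = 3 × 1.9600 / 29.3
    = 5.8800 / 29.3 ≈ 0.2007
Sk₂ > 0 ⇒ mean > median ⇒ right-skewed (positive skew).

0.2007, right-skewed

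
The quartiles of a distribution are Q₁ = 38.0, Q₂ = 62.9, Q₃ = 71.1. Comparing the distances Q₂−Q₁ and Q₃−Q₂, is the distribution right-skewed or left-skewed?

left-skewed

Q₂ − Q₁ = 24.9;  Q₃ − Q₂ = 8.2
Q₂ − Q₁ > Q₃ − Q₂ ⇒ the lower half is more spread out ⇒ left-skewed.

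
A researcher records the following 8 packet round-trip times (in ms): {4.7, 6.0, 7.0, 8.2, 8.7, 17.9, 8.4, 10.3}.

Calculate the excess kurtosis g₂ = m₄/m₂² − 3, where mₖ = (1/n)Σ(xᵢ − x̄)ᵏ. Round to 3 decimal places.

1.330

x̄ = 8.9000
Σ(xᵢ − x̄)² = 113.4000 ⇒ m₂ = 14.17500
Σ(xᵢ − x̄)⁴ = 6960.0756 ⇒ m₄ = 870.00945
m₂² = 200.93062
g₂ = m₄/m₂² − 3 = 4.32990 − 3 ≈ 1.330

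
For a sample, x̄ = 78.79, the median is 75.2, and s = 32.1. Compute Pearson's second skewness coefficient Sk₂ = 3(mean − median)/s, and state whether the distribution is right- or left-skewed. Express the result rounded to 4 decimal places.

Sk₂ = 3(78.79 − 75.2) / 32.1 = 3 × 3.5900 / 32.1
    = 10.7700 / 32.1 ≈ 0.3355
Sk₂ > 0 ⇒ mean > median ⇒ right-skewed (positive skew).

0.3355, right-skewed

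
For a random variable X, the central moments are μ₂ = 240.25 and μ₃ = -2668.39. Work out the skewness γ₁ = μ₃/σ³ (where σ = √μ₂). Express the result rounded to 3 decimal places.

σ = √μ₂ = √240.25 = 15.50000
σ³ = μ₂^(3/2) = 3723.87500
γ₁ = μ₃/σ³ = -2668.39 / 3723.87500 ≈ -0.717

-0.717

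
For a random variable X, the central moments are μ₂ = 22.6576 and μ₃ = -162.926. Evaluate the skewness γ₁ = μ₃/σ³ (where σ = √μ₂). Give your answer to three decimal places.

-1.511

σ = √μ₂ = √22.6576 = 4.76000
σ³ = μ₂^(3/2) = 107.85018
γ₁ = μ₃/σ³ = -162.926 / 107.85018 ≈ -1.511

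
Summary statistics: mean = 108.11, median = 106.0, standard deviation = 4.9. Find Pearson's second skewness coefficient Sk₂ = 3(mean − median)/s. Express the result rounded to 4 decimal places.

1.2918

Sk₂ = 3(108.11 − 106.0) / 4.9 = 3 × 2.1100 / 4.9
    = 6.3300 / 4.9 ≈ 1.2918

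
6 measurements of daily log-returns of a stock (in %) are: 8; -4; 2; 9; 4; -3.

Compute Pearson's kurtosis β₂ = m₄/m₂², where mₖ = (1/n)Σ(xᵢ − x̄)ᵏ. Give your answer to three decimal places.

1.500

x̄ = 2.6667
Σ(xᵢ − x̄)² = 147.3333 ⇒ m₂ = 24.55556
Σ(xᵢ − x̄)⁴ = 5427.7778 ⇒ m₄ = 904.62963
m₂² = 602.97531
β₂ = m₄/m₂² = 904.62963 / 602.97531 ≈ 1.500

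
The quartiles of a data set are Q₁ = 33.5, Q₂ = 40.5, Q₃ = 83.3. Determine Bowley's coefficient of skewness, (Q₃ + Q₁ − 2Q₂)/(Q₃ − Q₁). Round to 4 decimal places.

numerator: Q₃ + Q₁ − 2Q₂ = 83.3 + 33.5 − 2×40.5 = 35.8000
denominator: Q₃ − Q₁ = 83.3 − 33.5 = 49.8000
Bowley skewness = 35.8000 / 49.8000 ≈ 0.7189

0.7189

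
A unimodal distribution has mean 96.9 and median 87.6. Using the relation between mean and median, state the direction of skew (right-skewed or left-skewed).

mean − median = 96.9 − 87.6 = 9.3
mean > median ⇒ the longer tail is on the right ⇒ right-skewed (positively skewed).

right-skewed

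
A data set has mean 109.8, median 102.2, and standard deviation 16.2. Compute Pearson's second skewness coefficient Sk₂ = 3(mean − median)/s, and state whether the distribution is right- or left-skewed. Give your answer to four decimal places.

Sk₂ = 3(109.8 − 102.2) / 16.2 = 3 × 7.6000 / 16.2
    = 22.8000 / 16.2 ≈ 1.4074
Sk₂ > 0 ⇒ mean > median ⇒ right-skewed (positive skew).

1.4074, right-skewed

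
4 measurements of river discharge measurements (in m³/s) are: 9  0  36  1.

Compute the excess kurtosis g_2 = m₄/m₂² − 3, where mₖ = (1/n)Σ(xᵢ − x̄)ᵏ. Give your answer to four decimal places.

-0.8358

x̄ = 11.5000
Σ(xᵢ − x̄)² = 849.0000 ⇒ m₂ = 212.25000
Σ(xᵢ − x̄)⁴ = 389984.2500 ⇒ m₄ = 97496.06250
m₂² = 45050.06250
g_2 = m₄/m₂² − 3 = 2.16417 − 3 ≈ -0.8358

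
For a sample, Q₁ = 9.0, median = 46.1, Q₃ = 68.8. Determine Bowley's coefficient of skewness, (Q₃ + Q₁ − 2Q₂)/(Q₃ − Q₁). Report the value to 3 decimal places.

-0.241

numerator: Q₃ + Q₁ − 2Q₂ = 68.8 + 9.0 − 2×46.1 = -14.4000
denominator: Q₃ − Q₁ = 68.8 − 9.0 = 59.8000
Bowley skewness = -14.4000 / 59.8000 ≈ -0.241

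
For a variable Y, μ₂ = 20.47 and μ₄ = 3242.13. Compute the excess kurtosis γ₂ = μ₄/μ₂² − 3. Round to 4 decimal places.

μ₂² = 20.47² = 419.02090
μ₄/μ₂² = 3242.13 / 419.02090 = 7.73739
γ₂ = 7.73739 − 3 ≈ 4.7374

4.7374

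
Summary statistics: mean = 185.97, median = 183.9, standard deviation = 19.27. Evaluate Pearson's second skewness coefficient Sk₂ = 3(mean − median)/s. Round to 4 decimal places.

Sk₂ = 3(185.97 − 183.9) / 19.27 = 3 × 2.0700 / 19.27
    = 6.2100 / 19.27 ≈ 0.3223

0.3223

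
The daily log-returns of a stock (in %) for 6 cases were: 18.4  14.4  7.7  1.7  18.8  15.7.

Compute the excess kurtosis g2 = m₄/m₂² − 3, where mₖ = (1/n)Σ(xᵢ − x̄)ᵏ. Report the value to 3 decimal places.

-0.898

x̄ = 12.7833
Σ(xᵢ − x̄)² = 227.5483 ⇒ m₂ = 37.92472
Σ(xᵢ − x̄)⁴ = 18142.3227 ⇒ m₄ = 3023.72045
m₂² = 1438.28456
g2 = m₄/m₂² − 3 = 2.10231 − 3 ≈ -0.898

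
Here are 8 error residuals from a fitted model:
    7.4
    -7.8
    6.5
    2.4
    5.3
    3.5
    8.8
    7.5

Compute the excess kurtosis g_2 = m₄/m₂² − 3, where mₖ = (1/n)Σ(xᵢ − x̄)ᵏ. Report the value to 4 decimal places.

x̄ = 4.2000
Σ(xᵢ − x̄)² = 196.5200 ⇒ m₂ = 24.56500
Σ(xᵢ − x̄)⁴ = 21447.3812 ⇒ m₄ = 2680.92265
m₂² = 603.43923
g_2 = m₄/m₂² − 3 = 4.44274 − 3 ≈ 1.4427

1.4427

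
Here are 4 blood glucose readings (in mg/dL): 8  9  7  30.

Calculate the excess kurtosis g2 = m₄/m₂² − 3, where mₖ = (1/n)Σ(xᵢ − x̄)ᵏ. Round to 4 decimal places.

-0.6812

x̄ = 13.5000
Σ(xᵢ − x̄)² = 365.0000 ⇒ m₂ = 91.25000
Σ(xᵢ − x̄)⁴ = 77230.2500 ⇒ m₄ = 19307.56250
m₂² = 8326.56250
g2 = m₄/m₂² − 3 = 2.31879 − 3 ≈ -0.6812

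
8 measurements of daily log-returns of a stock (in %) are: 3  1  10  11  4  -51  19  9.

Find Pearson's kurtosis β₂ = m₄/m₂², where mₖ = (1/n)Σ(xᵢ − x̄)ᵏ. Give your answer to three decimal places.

x̄ = 0.7500
Σ(xᵢ − x̄)² = 3285.5000 ⇒ m₂ = 410.68750
Σ(xᵢ − x̄)⁴ = 7306078.1563 ⇒ m₄ = 913259.76953
m₂² = 168664.22266
β₂ = m₄/m₂² = 913259.76953 / 168664.22266 ≈ 5.415

5.415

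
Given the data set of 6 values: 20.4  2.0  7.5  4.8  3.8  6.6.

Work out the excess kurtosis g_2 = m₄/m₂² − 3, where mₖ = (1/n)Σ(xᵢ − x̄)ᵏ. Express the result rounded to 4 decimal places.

x̄ = 7.5167
Σ(xᵢ − x̄)² = 218.4483 ⇒ m₂ = 36.40806
Σ(xᵢ − x̄)⁴ = 28721.6477 ⇒ m₄ = 4786.94129
m₂² = 1325.54651
g_2 = m₄/m₂² − 3 = 3.61130 − 3 ≈ 0.6113

0.6113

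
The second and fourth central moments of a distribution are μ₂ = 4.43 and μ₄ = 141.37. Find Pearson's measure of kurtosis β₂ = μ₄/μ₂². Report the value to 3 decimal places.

μ₂² = 4.43² = 19.62490
μ₄/μ₂² = 141.37 / 19.62490 = 7.20360
β₂ ≈ 7.204

7.204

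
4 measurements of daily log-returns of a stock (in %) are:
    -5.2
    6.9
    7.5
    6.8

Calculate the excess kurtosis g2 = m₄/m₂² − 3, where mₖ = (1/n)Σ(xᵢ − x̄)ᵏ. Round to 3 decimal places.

x̄ = 4.0000
Σ(xᵢ − x̄)² = 113.1400 ⇒ m₂ = 28.28500
Σ(xᵢ − x̄)⁴ = 7446.1858 ⇒ m₄ = 1861.54645
m₂² = 800.04122
g2 = m₄/m₂² − 3 = 2.32681 − 3 ≈ -0.673

-0.673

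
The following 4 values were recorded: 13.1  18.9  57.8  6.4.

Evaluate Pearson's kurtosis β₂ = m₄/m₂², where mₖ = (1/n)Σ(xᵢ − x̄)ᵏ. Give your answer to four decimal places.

x̄ = 24.0500
Σ(xᵢ − x̄)² = 1597.0100 ⇒ m₂ = 399.25250
Σ(xᵢ − x̄)⁴ = 1409589.6994 ⇒ m₄ = 352397.42486
m₂² = 159402.55876
β₂ = m₄/m₂² = 352397.42486 / 159402.55876 ≈ 2.2107

2.2107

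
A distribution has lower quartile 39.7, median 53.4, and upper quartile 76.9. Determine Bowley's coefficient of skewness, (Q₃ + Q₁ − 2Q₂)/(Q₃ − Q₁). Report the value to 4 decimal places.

0.2634

numerator: Q₃ + Q₁ − 2Q₂ = 76.9 + 39.7 − 2×53.4 = 9.8000
denominator: Q₃ − Q₁ = 76.9 − 39.7 = 37.2000
Bowley skewness = 9.8000 / 37.2000 ≈ 0.2634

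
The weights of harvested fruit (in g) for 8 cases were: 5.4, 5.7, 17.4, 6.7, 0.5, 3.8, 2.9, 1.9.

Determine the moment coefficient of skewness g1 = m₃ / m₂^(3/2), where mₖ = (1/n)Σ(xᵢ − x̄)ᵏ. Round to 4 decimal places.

1.5802

x̄ = (5.4 + 5.7 + 17.4 + 6.7 + 0.5 + 3.8 + 2.9 + 1.9) / 8 = 5.5375
deviations (xᵢ − x̄): -0.1375, 0.1625, 11.8625, 1.1625, -5.0375, -1.7375, -2.6375, -3.6375
Σ(xᵢ − x̄)² = 190.6987 ⇒ m₂ = 190.6987/8 = 23.83734
Σ(xᵢ − x̄)³ = 1471.2950 ⇒ m₃ = 1471.2950/8 = 183.91187
m₂^(3/2) = 23.83734^(1.5) = 116.38226
g1 = m₃ / m₂^(3/2) = 183.91187 / 116.38226 ≈ 1.5802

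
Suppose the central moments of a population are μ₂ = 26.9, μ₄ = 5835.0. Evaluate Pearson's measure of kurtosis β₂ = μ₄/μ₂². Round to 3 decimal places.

μ₂² = 26.9² = 723.61000
μ₄/μ₂² = 5835.0 / 723.61000 = 8.06374
β₂ ≈ 8.064

8.064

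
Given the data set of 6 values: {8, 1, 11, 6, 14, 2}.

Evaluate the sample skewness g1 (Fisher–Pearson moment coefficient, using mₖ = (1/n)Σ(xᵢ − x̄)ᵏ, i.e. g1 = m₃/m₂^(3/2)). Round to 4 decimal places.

0.1116

x̄ = (8 + 1 + 11 + 6 + 14 + 2) / 6 = 7.0000
deviations (xᵢ − x̄): 1.0000, -6.0000, 4.0000, -1.0000, 7.0000, -5.0000
Σ(xᵢ − x̄)² = 128.0000 ⇒ m₂ = 128.0000/6 = 21.33333
Σ(xᵢ − x̄)³ = 66.0000 ⇒ m₃ = 66.0000/6 = 11.00000
m₂^(3/2) = 21.33333^(1.5) = 98.53445
g1 = m₃ / m₂^(3/2) = 11.00000 / 98.53445 ≈ 0.1116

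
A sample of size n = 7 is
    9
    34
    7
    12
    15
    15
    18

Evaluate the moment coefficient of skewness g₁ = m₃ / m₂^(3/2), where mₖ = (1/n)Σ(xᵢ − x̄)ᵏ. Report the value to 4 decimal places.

1.3041

x̄ = (9 + 34 + 7 + 12 + 15 + 15 + 18) / 7 = 15.7143
deviations (xᵢ − x̄): -6.7143, 18.2857, -8.7143, -3.7143, -0.7143, -0.7143, 2.2857
Σ(xᵢ − x̄)² = 475.4286 ⇒ m₂ = 475.4286/7 = 67.91837
Σ(xᵢ − x̄)³ = 5109.6735 ⇒ m₃ = 5109.6735/7 = 729.95335
m₂^(3/2) = 67.91837^(1.5) = 559.73293
g₁ = m₃ / m₂^(3/2) = 729.95335 / 559.73293 ≈ 1.3041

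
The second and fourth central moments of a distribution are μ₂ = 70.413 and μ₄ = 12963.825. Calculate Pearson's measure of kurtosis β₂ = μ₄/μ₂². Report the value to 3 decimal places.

2.615

μ₂² = 70.413² = 4957.99057
μ₄/μ₂² = 12963.825 / 4957.99057 = 2.61473
β₂ ≈ 2.615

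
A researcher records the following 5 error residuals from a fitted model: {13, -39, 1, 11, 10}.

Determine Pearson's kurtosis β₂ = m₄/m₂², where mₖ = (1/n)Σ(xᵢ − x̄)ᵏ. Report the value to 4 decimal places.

3.0172

x̄ = -0.8000
Σ(xᵢ − x̄)² = 1908.8000 ⇒ m₂ = 381.76000
Σ(xᵢ − x̄)⁴ = 2198651.9360 ⇒ m₄ = 439730.38720
m₂² = 145740.69760
β₂ = m₄/m₂² = 439730.38720 / 145740.69760 ≈ 3.0172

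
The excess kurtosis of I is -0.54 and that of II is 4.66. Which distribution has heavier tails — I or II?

II

Higher excess kurtosis ⇒ heavier tails relative to the normal distribution.
-0.54 vs 4.66: the larger is 4.66, so II has heavier tails. (II is leptokurtic — heavier-than-normal tails; the other is platykurtic.)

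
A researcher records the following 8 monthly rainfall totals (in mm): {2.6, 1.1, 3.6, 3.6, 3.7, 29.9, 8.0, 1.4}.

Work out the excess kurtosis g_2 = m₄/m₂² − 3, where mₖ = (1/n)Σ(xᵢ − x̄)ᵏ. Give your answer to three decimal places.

x̄ = 6.7375
Σ(xᵢ − x̄)² = 644.3987 ⇒ m₂ = 80.54984
Σ(xᵢ − x̄)⁴ = 290229.9635 ⇒ m₄ = 36278.74544
m₂² = 6488.27733
g_2 = m₄/m₂² − 3 = 5.59143 − 3 ≈ 2.591

2.591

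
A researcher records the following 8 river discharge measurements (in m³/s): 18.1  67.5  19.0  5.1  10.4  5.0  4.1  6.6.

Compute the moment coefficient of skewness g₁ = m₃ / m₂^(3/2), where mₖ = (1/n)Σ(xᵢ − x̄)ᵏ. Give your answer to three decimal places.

1.944

x̄ = (18.1 + 67.5 + 19.0 + 5.1 + 10.4 + 5.0 + 4.1 + 6.6) / 8 = 16.9750
deviations (xᵢ − x̄): 1.1250, 50.5250, 2.0250, -11.8750, -6.5750, -11.9750, -12.8750, -10.3750
Σ(xᵢ − x̄)² = 3159.1950 ⇒ m₂ = 3159.1950/8 = 394.89938
Σ(xᵢ − x̄)³ = 122061.6877 ⇒ m₃ = 122061.6877/8 = 15257.71097
m₂^(3/2) = 394.89938^(1.5) = 7847.47010
g₁ = m₃ / m₂^(3/2) = 15257.71097 / 7847.47010 ≈ 1.944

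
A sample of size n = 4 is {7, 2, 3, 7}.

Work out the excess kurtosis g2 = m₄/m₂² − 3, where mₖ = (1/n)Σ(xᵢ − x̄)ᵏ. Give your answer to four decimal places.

-1.9054

x̄ = 4.7500
Σ(xᵢ − x̄)² = 20.7500 ⇒ m₂ = 5.18750
Σ(xᵢ − x̄)⁴ = 117.8281 ⇒ m₄ = 29.45703
m₂² = 26.91016
g2 = m₄/m₂² − 3 = 1.09464 − 3 ≈ -1.9054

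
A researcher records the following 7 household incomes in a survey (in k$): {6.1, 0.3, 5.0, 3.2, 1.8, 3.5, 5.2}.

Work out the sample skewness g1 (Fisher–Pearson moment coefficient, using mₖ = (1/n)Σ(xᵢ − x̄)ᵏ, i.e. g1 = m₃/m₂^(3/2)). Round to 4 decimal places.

x̄ = (6.1 + 0.3 + 5.0 + 3.2 + 1.8 + 3.5 + 5.2) / 7 = 3.5857
deviations (xᵢ − x̄): 2.5143, -3.2857, 1.4143, -0.3857, -1.7857, -0.0857, 1.6143
Σ(xᵢ − x̄)² = 25.0686 ⇒ m₂ = 25.0686/7 = 3.58122
Σ(xᵢ − x̄)³ = -18.2946 ⇒ m₃ = -18.2946/7 = -2.61352
m₂^(3/2) = 3.58122^(1.5) = 6.77715
g1 = m₃ / m₂^(3/2) = -2.61352 / 6.77715 ≈ -0.3856

-0.3856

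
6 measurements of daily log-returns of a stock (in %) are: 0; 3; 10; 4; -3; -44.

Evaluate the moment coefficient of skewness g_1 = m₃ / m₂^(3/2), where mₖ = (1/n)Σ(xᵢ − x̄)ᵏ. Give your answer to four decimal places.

-1.5888

x̄ = (0 + 3 + 10 + 4 - 3 - 44) / 6 = -5.0000
deviations (xᵢ − x̄): 5.0000, 8.0000, 15.0000, 9.0000, 2.0000, -39.0000
Σ(xᵢ − x̄)² = 1920.0000 ⇒ m₂ = 1920.0000/6 = 320.00000
Σ(xᵢ − x̄)³ = -54570.0000 ⇒ m₃ = -54570.0000/6 = -9095.00000
m₂^(3/2) = 320.00000^(1.5) = 5724.33402
g_1 = m₃ / m₂^(3/2) = -9095.00000 / 5724.33402 ≈ -1.5888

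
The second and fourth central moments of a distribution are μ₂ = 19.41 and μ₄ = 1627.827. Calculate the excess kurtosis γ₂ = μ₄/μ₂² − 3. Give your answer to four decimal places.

1.3207

μ₂² = 19.41² = 376.74810
μ₄/μ₂² = 1627.827 / 376.74810 = 4.32073
γ₂ = 4.32073 − 3 ≈ 1.3207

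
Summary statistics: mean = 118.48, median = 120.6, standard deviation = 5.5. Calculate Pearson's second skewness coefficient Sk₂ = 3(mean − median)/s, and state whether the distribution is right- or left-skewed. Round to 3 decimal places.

-1.156, left-skewed

Sk₂ = 3(118.48 − 120.6) / 5.5 = 3 × -2.1200 / 5.5
    = -6.3600 / 5.5 ≈ -1.156
Sk₂ < 0 ⇒ mean < median ⇒ left-skewed (negative skew).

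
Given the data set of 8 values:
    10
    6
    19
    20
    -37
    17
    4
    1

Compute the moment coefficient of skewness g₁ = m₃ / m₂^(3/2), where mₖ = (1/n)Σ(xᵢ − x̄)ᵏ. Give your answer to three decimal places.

-1.620

x̄ = (10 + 6 + 19 + 20 - 37 + 17 + 4 + 1) / 8 = 5.0000
deviations (xᵢ − x̄): 5.0000, 1.0000, 14.0000, 15.0000, -42.0000, 12.0000, -1.0000, -4.0000
Σ(xᵢ − x̄)² = 2372.0000 ⇒ m₂ = 2372.0000/8 = 296.50000
Σ(xᵢ − x̄)³ = -66180.0000 ⇒ m₃ = -66180.0000/8 = -8272.50000
m₂^(3/2) = 296.50000^(1.5) = 5105.48549
g₁ = m₃ / m₂^(3/2) = -8272.50000 / 5105.48549 ≈ -1.620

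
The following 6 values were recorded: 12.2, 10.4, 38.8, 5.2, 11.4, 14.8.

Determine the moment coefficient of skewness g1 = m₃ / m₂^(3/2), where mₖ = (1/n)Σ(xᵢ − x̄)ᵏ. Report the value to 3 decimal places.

1.496

x̄ = (12.2 + 10.4 + 38.8 + 5.2 + 11.4 + 14.8) / 6 = 15.4667
deviations (xᵢ − x̄): -3.2667, -5.0667, 23.3333, -10.2667, -4.0667, -0.6667
Σ(xᵢ − x̄)² = 703.1733 ⇒ m₂ = 703.1733/6 = 117.19556
Σ(xᵢ − x̄)³ = 11389.0756 ⇒ m₃ = 11389.0756/6 = 1898.17926
m₂^(3/2) = 117.19556^(1.5) = 1268.72271
g1 = m₃ / m₂^(3/2) = 1898.17926 / 1268.72271 ≈ 1.496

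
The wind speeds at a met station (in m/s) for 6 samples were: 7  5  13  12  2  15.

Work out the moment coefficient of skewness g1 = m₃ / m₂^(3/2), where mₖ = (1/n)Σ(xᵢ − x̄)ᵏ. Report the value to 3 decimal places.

x̄ = (7 + 5 + 13 + 12 + 2 + 15) / 6 = 9.0000
deviations (xᵢ − x̄): -2.0000, -4.0000, 4.0000, 3.0000, -7.0000, 6.0000
Σ(xᵢ − x̄)² = 130.0000 ⇒ m₂ = 130.0000/6 = 21.66667
Σ(xᵢ − x̄)³ = -108.0000 ⇒ m₃ = -108.0000/6 = -18.00000
m₂^(3/2) = 21.66667^(1.5) = 100.85284
g1 = m₃ / m₂^(3/2) = -18.00000 / 100.85284 ≈ -0.178

-0.178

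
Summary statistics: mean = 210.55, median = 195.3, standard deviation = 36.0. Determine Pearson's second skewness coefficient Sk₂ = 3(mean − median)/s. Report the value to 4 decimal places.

Sk₂ = 3(210.55 − 195.3) / 36.0 = 3 × 15.2500 / 36.0
    = 45.7500 / 36.0 ≈ 1.2708

1.2708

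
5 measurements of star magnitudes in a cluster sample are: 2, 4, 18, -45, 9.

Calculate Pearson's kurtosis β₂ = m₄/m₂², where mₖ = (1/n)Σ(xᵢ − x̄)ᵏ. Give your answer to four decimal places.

x̄ = -2.4000
Σ(xᵢ − x̄)² = 2421.2000 ⇒ m₂ = 484.24000
Σ(xᵢ − x̄)⁴ = 3485485.1360 ⇒ m₄ = 697097.02720
m₂² = 234488.37760
β₂ = m₄/m₂² = 697097.02720 / 234488.37760 ≈ 2.9728

2.9728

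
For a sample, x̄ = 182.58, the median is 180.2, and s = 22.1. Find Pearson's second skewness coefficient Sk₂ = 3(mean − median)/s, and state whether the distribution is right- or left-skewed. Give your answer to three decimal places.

Sk₂ = 3(182.58 − 180.2) / 22.1 = 3 × 2.3800 / 22.1
    = 7.1400 / 22.1 ≈ 0.323
Sk₂ > 0 ⇒ mean > median ⇒ right-skewed (positive skew).

0.323, right-skewed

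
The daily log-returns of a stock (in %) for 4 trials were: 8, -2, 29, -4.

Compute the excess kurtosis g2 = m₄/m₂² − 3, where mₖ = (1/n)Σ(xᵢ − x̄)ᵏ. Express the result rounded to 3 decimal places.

-1.021

x̄ = 7.7500
Σ(xᵢ − x̄)² = 684.7500 ⇒ m₂ = 171.18750
Σ(xᵢ − x̄)⁴ = 232006.8281 ⇒ m₄ = 58001.70703
m₂² = 29305.16016
g2 = m₄/m₂² − 3 = 1.97923 − 3 ≈ -1.021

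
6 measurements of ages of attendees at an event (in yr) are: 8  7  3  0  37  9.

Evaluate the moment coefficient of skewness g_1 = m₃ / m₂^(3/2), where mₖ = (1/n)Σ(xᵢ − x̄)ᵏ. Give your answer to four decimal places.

1.5261

x̄ = (8 + 7 + 3 + 0 + 37 + 9) / 6 = 10.6667
deviations (xᵢ − x̄): -2.6667, -3.6667, -7.6667, -10.6667, 26.3333, -1.6667
Σ(xᵢ − x̄)² = 889.3333 ⇒ m₂ = 889.3333/6 = 148.22222
Σ(xᵢ − x̄)³ = 16523.5556 ⇒ m₃ = 16523.5556/6 = 2753.92593
m₂^(3/2) = 148.22222^(1.5) = 1804.55441
g_1 = m₃ / m₂^(3/2) = 2753.92593 / 1804.55441 ≈ 1.5261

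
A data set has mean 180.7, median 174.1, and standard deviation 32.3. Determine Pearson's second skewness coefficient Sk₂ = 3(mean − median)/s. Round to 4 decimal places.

0.6130

Sk₂ = 3(180.7 − 174.1) / 32.3 = 3 × 6.6000 / 32.3
    = 19.8000 / 32.3 ≈ 0.6130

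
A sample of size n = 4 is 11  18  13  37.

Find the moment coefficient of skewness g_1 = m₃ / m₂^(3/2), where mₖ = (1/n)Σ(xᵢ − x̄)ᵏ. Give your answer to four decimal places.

0.9549

x̄ = (11 + 18 + 13 + 37) / 4 = 19.7500
deviations (xᵢ − x̄): -8.7500, -1.7500, -6.7500, 17.2500
Σ(xᵢ − x̄)² = 422.7500 ⇒ m₂ = 422.7500/4 = 105.68750
Σ(xᵢ − x̄)³ = 4150.1250 ⇒ m₃ = 4150.1250/4 = 1037.53125
m₂^(3/2) = 105.68750^(1.5) = 1086.51428
g_1 = m₃ / m₂^(3/2) = 1037.53125 / 1086.51428 ≈ 0.9549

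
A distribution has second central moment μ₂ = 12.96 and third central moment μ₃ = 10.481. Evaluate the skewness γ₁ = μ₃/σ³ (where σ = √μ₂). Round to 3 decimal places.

σ = √μ₂ = √12.96 = 3.60000
σ³ = μ₂^(3/2) = 46.65600
γ₁ = μ₃/σ³ = 10.481 / 46.65600 ≈ 0.225

0.225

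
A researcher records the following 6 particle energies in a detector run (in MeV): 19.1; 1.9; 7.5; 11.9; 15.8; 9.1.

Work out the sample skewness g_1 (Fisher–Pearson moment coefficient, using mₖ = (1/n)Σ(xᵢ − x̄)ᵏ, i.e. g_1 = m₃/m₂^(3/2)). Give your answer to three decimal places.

-0.090

x̄ = (19.1 + 1.9 + 7.5 + 11.9 + 15.8 + 9.1) / 6 = 10.8833
deviations (xᵢ − x̄): 8.2167, -8.9833, -3.3833, 1.0167, 4.9167, -1.7833
Σ(xᵢ − x̄)² = 188.0483 ⇒ m₂ = 188.0483/6 = 31.34139
Σ(xᵢ − x̄)³ = -94.7166 ⇒ m₃ = -94.7166/6 = -15.78609
m₂^(3/2) = 31.34139^(1.5) = 175.45969
g_1 = m₃ / m₂^(3/2) = -15.78609 / 175.45969 ≈ -0.090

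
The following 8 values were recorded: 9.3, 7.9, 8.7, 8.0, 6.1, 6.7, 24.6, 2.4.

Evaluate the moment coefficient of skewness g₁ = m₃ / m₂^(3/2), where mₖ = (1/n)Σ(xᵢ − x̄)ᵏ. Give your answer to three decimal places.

x̄ = (9.3 + 7.9 + 8.7 + 8.0 + 6.1 + 6.7 + 24.6 + 2.4) / 8 = 9.2125
deviations (xᵢ − x̄): 0.0875, -1.3125, -0.5125, -1.2125, -3.1125, -2.5125, 15.3875, -6.8125
Σ(xᵢ − x̄)² = 302.6488 ⇒ m₂ = 302.6488/8 = 37.83109
Σ(xᵢ − x̄)³ = 3277.0177 ⇒ m₃ = 3277.0177/8 = 409.62721
m₂^(3/2) = 37.83109^(1.5) = 232.68766
g₁ = m₃ / m₂^(3/2) = 409.62721 / 232.68766 ≈ 1.760

1.760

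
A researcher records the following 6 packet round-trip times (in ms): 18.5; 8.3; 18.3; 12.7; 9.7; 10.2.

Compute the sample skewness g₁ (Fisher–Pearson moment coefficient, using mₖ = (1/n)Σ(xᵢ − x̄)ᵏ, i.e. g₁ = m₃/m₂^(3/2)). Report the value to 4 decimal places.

x̄ = (18.5 + 8.3 + 18.3 + 12.7 + 9.7 + 10.2) / 6 = 12.9500
deviations (xᵢ − x̄): 5.5500, -4.6500, 5.3500, -0.2500, -3.2500, -2.7500
Σ(xᵢ − x̄)² = 99.2350 ⇒ m₂ = 99.2350/6 = 16.53917
Σ(xᵢ − x̄)³ = 168.3990 ⇒ m₃ = 168.3990/6 = 28.06650
m₂^(3/2) = 16.53917^(1.5) = 67.26210
g₁ = m₃ / m₂^(3/2) = 28.06650 / 67.26210 ≈ 0.4173

0.4173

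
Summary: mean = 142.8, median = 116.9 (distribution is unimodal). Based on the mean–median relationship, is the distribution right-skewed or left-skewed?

right-skewed

mean − median = 142.8 − 116.9 = 25.9
mean > median ⇒ the longer tail is on the right ⇒ right-skewed (positively skewed).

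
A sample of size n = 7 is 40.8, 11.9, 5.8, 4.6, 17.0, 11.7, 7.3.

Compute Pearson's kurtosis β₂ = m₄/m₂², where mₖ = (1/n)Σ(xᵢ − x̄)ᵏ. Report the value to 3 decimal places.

x̄ = 14.1571
Σ(xᵢ − x̄)² = 937.2571 ⇒ m₂ = 133.89388
Σ(xᵢ − x̄)⁴ = 519434.7673 ⇒ m₄ = 74204.96676
m₂² = 17927.57045
β₂ = m₄/m₂² = 74204.96676 / 17927.57045 ≈ 4.139

4.139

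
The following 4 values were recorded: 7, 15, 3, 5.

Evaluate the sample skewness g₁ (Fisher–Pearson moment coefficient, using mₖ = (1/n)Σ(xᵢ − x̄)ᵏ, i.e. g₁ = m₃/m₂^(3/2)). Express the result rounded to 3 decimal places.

x̄ = (7 + 15 + 3 + 5) / 4 = 7.5000
deviations (xᵢ − x̄): -0.5000, 7.5000, -4.5000, -2.5000
Σ(xᵢ − x̄)² = 83.0000 ⇒ m₂ = 83.0000/4 = 20.75000
Σ(xᵢ − x̄)³ = 315.0000 ⇒ m₃ = 315.0000/4 = 78.75000
m₂^(3/2) = 20.75000^(1.5) = 94.52075
g₁ = m₃ / m₂^(3/2) = 78.75000 / 94.52075 ≈ 0.833

0.833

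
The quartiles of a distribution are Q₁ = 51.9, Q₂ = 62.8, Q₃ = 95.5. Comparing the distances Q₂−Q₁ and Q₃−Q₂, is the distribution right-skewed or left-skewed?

right-skewed

Q₂ − Q₁ = 10.9;  Q₃ − Q₂ = 32.7
Q₃ − Q₂ > Q₂ − Q₁ ⇒ the upper half is more spread out ⇒ right-skewed.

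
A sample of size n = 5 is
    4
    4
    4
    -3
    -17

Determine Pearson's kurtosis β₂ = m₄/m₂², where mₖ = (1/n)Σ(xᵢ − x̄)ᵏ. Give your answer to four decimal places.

x̄ = -1.6000
Σ(xᵢ − x̄)² = 333.2000 ⇒ m₂ = 66.64000
Σ(xᵢ − x̄)⁴ = 59199.0560 ⇒ m₄ = 11839.81120
m₂² = 4440.88960
β₂ = m₄/m₂² = 11839.81120 / 4440.88960 ≈ 2.6661

2.6661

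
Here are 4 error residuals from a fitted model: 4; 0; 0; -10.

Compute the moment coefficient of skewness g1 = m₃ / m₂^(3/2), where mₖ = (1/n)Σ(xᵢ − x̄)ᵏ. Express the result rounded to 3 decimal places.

-0.797

x̄ = (4 + 0 + 0 - 10) / 4 = -1.5000
deviations (xᵢ − x̄): 5.5000, 1.5000, 1.5000, -8.5000
Σ(xᵢ − x̄)² = 107.0000 ⇒ m₂ = 107.0000/4 = 26.75000
Σ(xᵢ − x̄)³ = -441.0000 ⇒ m₃ = -441.0000/4 = -110.25000
m₂^(3/2) = 26.75000^(1.5) = 138.35208
g1 = m₃ / m₂^(3/2) = -110.25000 / 138.35208 ≈ -0.797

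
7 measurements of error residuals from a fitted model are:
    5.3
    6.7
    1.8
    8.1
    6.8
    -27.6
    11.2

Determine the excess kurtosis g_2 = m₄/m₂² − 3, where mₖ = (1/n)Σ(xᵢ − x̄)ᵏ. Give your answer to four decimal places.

x̄ = 1.7571
Σ(xᵢ − x̄)² = 1053.6571 ⇒ m₂ = 150.52245
Σ(xᵢ − x̄)⁴ = 753741.9733 ⇒ m₄ = 107677.42476
m₂² = 22657.00765
g_2 = m₄/m₂² − 3 = 4.75250 − 3 ≈ 1.7525

1.7525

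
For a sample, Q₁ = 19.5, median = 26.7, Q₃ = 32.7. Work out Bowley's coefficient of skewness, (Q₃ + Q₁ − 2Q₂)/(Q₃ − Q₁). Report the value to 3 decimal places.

numerator: Q₃ + Q₁ − 2Q₂ = 32.7 + 19.5 − 2×26.7 = -1.2000
denominator: Q₃ − Q₁ = 32.7 − 19.5 = 13.2000
Bowley skewness = -1.2000 / 13.2000 ≈ -0.091

-0.091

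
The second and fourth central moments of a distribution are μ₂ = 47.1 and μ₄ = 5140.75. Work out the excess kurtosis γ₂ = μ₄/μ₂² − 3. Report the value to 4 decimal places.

-0.6827

μ₂² = 47.1² = 2218.41000
μ₄/μ₂² = 5140.75 / 2218.41000 = 2.31731
γ₂ = 2.31731 − 3 ≈ -0.6827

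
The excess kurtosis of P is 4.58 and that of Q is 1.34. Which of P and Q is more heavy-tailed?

P

Higher excess kurtosis ⇒ heavier tails relative to the normal distribution.
4.58 vs 1.34: the larger is 4.58, so P has heavier tails.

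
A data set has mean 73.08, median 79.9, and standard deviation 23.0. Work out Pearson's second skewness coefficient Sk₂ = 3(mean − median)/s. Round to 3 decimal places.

-0.890

Sk₂ = 3(73.08 − 79.9) / 23.0 = 3 × -6.8200 / 23.0
    = -20.4600 / 23.0 ≈ -0.890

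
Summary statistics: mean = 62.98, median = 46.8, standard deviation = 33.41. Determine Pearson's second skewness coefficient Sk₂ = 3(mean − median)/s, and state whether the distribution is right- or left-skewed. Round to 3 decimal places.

Sk₂ = 3(62.98 − 46.8) / 33.41 = 3 × 16.1800 / 33.41
    = 48.5400 / 33.41 ≈ 1.453
Sk₂ > 0 ⇒ mean > median ⇒ right-skewed (positive skew).

1.453, right-skewed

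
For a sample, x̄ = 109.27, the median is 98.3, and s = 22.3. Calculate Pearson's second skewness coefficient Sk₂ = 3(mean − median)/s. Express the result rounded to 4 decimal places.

1.4758

Sk₂ = 3(109.27 − 98.3) / 22.3 = 3 × 10.9700 / 22.3
    = 32.9100 / 22.3 ≈ 1.4758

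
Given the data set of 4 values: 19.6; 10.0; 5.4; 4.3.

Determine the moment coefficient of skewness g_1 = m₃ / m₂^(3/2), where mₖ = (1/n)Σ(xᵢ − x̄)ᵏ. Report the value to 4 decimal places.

0.7719

x̄ = (19.6 + 10.0 + 5.4 + 4.3) / 4 = 9.8250
deviations (xᵢ − x̄): 9.7750, 0.1750, -4.4250, -5.5250
Σ(xᵢ − x̄)² = 145.6875 ⇒ m₂ = 145.6875/4 = 36.42188
Σ(xᵢ − x̄)³ = 678.7144 ⇒ m₃ = 678.7144/4 = 169.67859
m₂^(3/2) = 36.42188^(1.5) = 219.80798
g_1 = m₃ / m₂^(3/2) = 169.67859 / 219.80798 ≈ 0.7719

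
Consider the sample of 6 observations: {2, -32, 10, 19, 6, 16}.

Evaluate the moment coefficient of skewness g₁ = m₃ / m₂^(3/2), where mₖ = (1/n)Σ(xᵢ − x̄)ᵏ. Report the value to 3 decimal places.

x̄ = (2 - 32 + 10 + 19 + 6 + 16) / 6 = 3.5000
deviations (xᵢ − x̄): -1.5000, -35.5000, 6.5000, 15.5000, 2.5000, 12.5000
Σ(xᵢ − x̄)² = 1707.5000 ⇒ m₂ = 1707.5000/6 = 284.58333
Σ(xᵢ − x̄)³ = -38775.0000 ⇒ m₃ = -38775.0000/6 = -6462.50000
m₂^(3/2) = 284.58333^(1.5) = 4800.80640
g₁ = m₃ / m₂^(3/2) = -6462.50000 / 4800.80640 ≈ -1.346

-1.346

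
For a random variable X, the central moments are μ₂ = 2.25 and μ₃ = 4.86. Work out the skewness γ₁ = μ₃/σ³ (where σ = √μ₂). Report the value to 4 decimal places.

σ = √μ₂ = √2.25 = 1.50000
σ³ = μ₂^(3/2) = 3.37500
γ₁ = μ₃/σ³ = 4.86 / 3.37500 ≈ 1.4400

1.4400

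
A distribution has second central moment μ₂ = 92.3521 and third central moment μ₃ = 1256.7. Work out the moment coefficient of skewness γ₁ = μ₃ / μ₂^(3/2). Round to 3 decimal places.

1.416

σ = √μ₂ = √92.3521 = 9.61000
σ³ = μ₂^(3/2) = 887.50368
γ₁ = μ₃/σ³ = 1256.7 / 887.50368 ≈ 1.416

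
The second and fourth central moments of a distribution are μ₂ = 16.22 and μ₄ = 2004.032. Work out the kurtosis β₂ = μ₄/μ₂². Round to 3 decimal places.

7.617

μ₂² = 16.22² = 263.08840
μ₄/μ₂² = 2004.032 / 263.08840 = 7.61733
β₂ ≈ 7.617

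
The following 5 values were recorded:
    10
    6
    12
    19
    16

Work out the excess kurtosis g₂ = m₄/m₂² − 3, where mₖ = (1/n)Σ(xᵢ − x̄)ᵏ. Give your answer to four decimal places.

x̄ = 12.6000
Σ(xᵢ − x̄)² = 103.2000 ⇒ m₂ = 20.64000
Σ(xᵢ − x̄)⁴ = 3754.6560 ⇒ m₄ = 750.93120
m₂² = 426.00960
g₂ = m₄/m₂² − 3 = 1.76271 − 3 ≈ -1.2373

-1.2373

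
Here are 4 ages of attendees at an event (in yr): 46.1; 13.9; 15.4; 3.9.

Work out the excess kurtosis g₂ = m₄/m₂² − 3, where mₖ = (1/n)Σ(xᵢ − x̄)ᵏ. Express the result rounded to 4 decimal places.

-0.8240

x̄ = 19.8250
Σ(xᵢ − x̄)² = 998.6675 ⇒ m₂ = 249.66688
Σ(xᵢ − x̄)⁴ = 542550.1224 ⇒ m₄ = 135637.53060
m₂² = 62333.54847
g₂ = m₄/m₂² − 3 = 2.17600 − 3 ≈ -0.8240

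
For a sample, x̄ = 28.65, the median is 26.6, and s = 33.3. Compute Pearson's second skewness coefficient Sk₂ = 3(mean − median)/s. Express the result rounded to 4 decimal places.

0.1847

Sk₂ = 3(28.65 − 26.6) / 33.3 = 3 × 2.0500 / 33.3
    = 6.1500 / 33.3 ≈ 0.1847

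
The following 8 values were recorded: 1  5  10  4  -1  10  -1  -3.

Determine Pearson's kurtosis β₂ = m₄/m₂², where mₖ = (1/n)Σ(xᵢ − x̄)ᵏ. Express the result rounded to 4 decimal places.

1.6972

x̄ = 3.1250
Σ(xᵢ − x̄)² = 174.8750 ⇒ m₂ = 21.85938
Σ(xᵢ − x̄)⁴ = 6487.9004 ⇒ m₄ = 810.98755
m₂² = 477.83228
β₂ = m₄/m₂² = 810.98755 / 477.83228 ≈ 1.6972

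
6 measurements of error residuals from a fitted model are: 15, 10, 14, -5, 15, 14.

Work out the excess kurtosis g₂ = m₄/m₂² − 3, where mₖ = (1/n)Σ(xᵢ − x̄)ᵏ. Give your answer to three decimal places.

0.783

x̄ = 10.5000
Σ(xᵢ − x̄)² = 305.5000 ⇒ m₂ = 50.91667
Σ(xᵢ − x̄)⁴ = 58840.3750 ⇒ m₄ = 9806.72917
m₂² = 2592.50694
g₂ = m₄/m₂² − 3 = 3.78272 − 3 ≈ 0.783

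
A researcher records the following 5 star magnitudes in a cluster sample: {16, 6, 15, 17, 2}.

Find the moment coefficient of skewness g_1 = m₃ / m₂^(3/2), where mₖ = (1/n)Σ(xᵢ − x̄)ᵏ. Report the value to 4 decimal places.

-0.5055

x̄ = (16 + 6 + 15 + 17 + 2) / 5 = 11.2000
deviations (xᵢ − x̄): 4.8000, -5.2000, 3.8000, 5.8000, -9.2000
Σ(xᵢ − x̄)² = 182.8000 ⇒ m₂ = 182.8000/5 = 36.56000
Σ(xᵢ − x̄)³ = -558.7200 ⇒ m₃ = -558.7200/5 = -111.74400
m₂^(3/2) = 36.56000^(1.5) = 221.05955
g_1 = m₃ / m₂^(3/2) = -111.74400 / 221.05955 ≈ -0.5055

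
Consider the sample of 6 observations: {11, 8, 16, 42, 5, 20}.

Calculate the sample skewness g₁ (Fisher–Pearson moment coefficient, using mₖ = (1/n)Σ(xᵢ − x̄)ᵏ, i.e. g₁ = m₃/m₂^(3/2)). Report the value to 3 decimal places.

1.185

x̄ = (11 + 8 + 16 + 42 + 5 + 20) / 6 = 17.0000
deviations (xᵢ − x̄): -6.0000, -9.0000, -1.0000, 25.0000, -12.0000, 3.0000
Σ(xᵢ − x̄)² = 896.0000 ⇒ m₂ = 896.0000/6 = 149.33333
Σ(xᵢ − x̄)³ = 12978.0000 ⇒ m₃ = 12978.0000/6 = 2163.00000
m₂^(3/2) = 149.33333^(1.5) = 1824.88348
g₁ = m₃ / m₂^(3/2) = 2163.00000 / 1824.88348 ≈ 1.185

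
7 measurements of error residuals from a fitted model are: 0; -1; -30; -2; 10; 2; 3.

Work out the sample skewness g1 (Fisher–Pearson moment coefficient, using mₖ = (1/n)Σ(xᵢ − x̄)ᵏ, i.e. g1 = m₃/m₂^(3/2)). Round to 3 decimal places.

x̄ = (0 - 1 - 30 - 2 + 10 + 2 + 3) / 7 = -2.5714
deviations (xᵢ − x̄): 2.5714, 1.5714, -27.4286, 0.5714, 12.5714, 4.5714, 5.5714
Σ(xᵢ − x̄)² = 971.7143 ⇒ m₂ = 971.7143/7 = 138.81633
Σ(xᵢ − x̄)³ = -18358.8980 ⇒ m₃ = -18358.8980/7 = -2622.69971
m₂^(3/2) = 138.81633^(1.5) = 1635.53869
g1 = m₃ / m₂^(3/2) = -2622.69971 / 1635.53869 ≈ -1.604

-1.604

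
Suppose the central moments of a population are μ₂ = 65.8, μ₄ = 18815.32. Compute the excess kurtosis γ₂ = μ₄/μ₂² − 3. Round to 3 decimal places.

μ₂² = 65.8² = 4329.64000
μ₄/μ₂² = 18815.32 / 4329.64000 = 4.34570
γ₂ = 4.34570 − 3 ≈ 1.346

1.346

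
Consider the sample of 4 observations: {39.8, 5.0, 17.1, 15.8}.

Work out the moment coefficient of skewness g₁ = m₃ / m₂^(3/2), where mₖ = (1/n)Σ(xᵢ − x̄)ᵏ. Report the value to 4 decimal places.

x̄ = (39.8 + 5.0 + 17.1 + 15.8) / 4 = 19.4250
deviations (xᵢ − x̄): 20.3750, -14.4250, -2.3250, -3.6250
Σ(xᵢ − x̄)² = 641.7675 ⇒ m₂ = 641.7675/4 = 160.44187
Σ(xᵢ − x̄)³ = 5396.7244 ⇒ m₃ = 5396.7244/4 = 1349.18109
m₂^(3/2) = 160.44187^(1.5) = 2032.24748
g₁ = m₃ / m₂^(3/2) = 1349.18109 / 2032.24748 ≈ 0.6639

0.6639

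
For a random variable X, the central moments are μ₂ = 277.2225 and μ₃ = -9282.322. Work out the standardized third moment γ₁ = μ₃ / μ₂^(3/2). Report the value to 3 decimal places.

-2.011

σ = √μ₂ = √277.2225 = 16.65000
σ³ = μ₂^(3/2) = 4615.75463
γ₁ = μ₃/σ³ = -9282.322 / 4615.75463 ≈ -2.011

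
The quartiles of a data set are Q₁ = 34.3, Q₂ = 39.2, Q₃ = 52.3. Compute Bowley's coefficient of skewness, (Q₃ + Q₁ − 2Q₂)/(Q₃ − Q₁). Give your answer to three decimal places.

0.456

numerator: Q₃ + Q₁ − 2Q₂ = 52.3 + 34.3 − 2×39.2 = 8.2000
denominator: Q₃ − Q₁ = 52.3 − 34.3 = 18.0000
Bowley skewness = 8.2000 / 18.0000 ≈ 0.456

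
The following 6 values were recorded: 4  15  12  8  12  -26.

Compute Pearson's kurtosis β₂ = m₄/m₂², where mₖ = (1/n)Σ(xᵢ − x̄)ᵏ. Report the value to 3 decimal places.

x̄ = 4.1667
Σ(xᵢ − x̄)² = 1164.8333 ⇒ m₂ = 194.13889
Σ(xᵢ − x̄)⁴ = 849670.4861 ⇒ m₄ = 141611.74769
m₂² = 37689.90818
β₂ = m₄/m₂² = 141611.74769 / 37689.90818 ≈ 3.757

3.757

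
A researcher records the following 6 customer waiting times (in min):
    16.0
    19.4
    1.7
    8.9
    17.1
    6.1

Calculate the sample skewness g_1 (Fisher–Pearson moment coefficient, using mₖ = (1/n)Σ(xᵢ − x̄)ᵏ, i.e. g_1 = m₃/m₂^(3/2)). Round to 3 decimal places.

x̄ = (16.0 + 19.4 + 1.7 + 8.9 + 17.1 + 6.1) / 6 = 11.5333
deviations (xᵢ − x̄): 4.4667, 7.8667, -9.8333, -2.6333, 5.5667, -5.4333
Σ(xᵢ − x̄)² = 245.9733 ⇒ m₂ = 245.9733/6 = 40.99556
Σ(xᵢ − x̄)³ = -381.0496 ⇒ m₃ = -381.0496/6 = -63.50826
m₂^(3/2) = 40.99556^(1.5) = 262.48541
g_1 = m₃ / m₂^(3/2) = -63.50826 / 262.48541 ≈ -0.242

-0.242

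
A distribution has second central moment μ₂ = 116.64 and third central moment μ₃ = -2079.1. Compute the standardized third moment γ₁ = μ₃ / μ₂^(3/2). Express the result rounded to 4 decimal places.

σ = √μ₂ = √116.64 = 10.80000
σ³ = μ₂^(3/2) = 1259.71200
γ₁ = μ₃/σ³ = -2079.1 / 1259.71200 ≈ -1.6505

-1.6505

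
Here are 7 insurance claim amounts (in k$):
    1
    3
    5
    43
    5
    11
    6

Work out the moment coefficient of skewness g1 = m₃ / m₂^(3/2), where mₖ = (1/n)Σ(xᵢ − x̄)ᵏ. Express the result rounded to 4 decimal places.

x̄ = (1 + 3 + 5 + 43 + 5 + 11 + 6) / 7 = 10.5714
deviations (xᵢ − x̄): -9.5714, -7.5714, -5.5714, 32.4286, -5.5714, 0.4286, -4.5714
Σ(xᵢ − x̄)² = 1283.7143 ⇒ m₂ = 1283.7143/7 = 183.38776
Σ(xᵢ − x̄)³ = 32350.0408 ⇒ m₃ = 32350.0408/7 = 4621.43440
m₂^(3/2) = 183.38776^(1.5) = 2483.45046
g1 = m₃ / m₂^(3/2) = 4621.43440 / 2483.45046 ≈ 1.8609

1.8609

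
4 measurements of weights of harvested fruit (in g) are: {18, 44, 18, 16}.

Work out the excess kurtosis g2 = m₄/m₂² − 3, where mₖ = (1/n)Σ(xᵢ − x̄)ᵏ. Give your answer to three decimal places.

-0.679

x̄ = 24.0000
Σ(xᵢ − x̄)² = 536.0000 ⇒ m₂ = 134.00000
Σ(xᵢ − x̄)⁴ = 166688.0000 ⇒ m₄ = 41672.00000
m₂² = 17956.00000
g2 = m₄/m₂² − 3 = 2.32078 − 3 ≈ -0.679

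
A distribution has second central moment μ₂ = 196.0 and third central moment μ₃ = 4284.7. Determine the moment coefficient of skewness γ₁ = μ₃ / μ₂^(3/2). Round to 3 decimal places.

σ = √μ₂ = √196.0 = 14.00000
σ³ = μ₂^(3/2) = 2744.00000
γ₁ = μ₃/σ³ = 4284.7 / 2744.00000 ≈ 1.561

1.561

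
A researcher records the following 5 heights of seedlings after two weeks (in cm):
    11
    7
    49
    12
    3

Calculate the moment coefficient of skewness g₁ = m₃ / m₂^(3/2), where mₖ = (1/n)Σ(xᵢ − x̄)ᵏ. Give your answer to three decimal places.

1.361

x̄ = (11 + 7 + 49 + 12 + 3) / 5 = 16.4000
deviations (xᵢ − x̄): -5.4000, -9.4000, 32.6000, -4.4000, -13.4000
Σ(xᵢ − x̄)² = 1379.2000 ⇒ m₂ = 1379.2000/5 = 275.84000
Σ(xᵢ − x̄)³ = 31166.6400 ⇒ m₃ = 31166.6400/5 = 6233.32800
m₂^(3/2) = 275.84000^(1.5) = 4581.26977
g₁ = m₃ / m₂^(3/2) = 6233.32800 / 4581.26977 ≈ 1.361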